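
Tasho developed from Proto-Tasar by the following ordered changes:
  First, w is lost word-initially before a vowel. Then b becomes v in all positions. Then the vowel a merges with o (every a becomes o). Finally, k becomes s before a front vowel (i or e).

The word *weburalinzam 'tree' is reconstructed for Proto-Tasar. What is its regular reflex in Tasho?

Tasho: *weburalinzam
  weburalinzam → eburalinzam   [glide loss]
  eburalinzam → evuralinzam   [unconditioned shift]
  evuralinzam → evurolinzom   [vowel merger]
  evurolinzom (rule 4 does not apply)
  giving Tasho evurolinzom.

evurolinzom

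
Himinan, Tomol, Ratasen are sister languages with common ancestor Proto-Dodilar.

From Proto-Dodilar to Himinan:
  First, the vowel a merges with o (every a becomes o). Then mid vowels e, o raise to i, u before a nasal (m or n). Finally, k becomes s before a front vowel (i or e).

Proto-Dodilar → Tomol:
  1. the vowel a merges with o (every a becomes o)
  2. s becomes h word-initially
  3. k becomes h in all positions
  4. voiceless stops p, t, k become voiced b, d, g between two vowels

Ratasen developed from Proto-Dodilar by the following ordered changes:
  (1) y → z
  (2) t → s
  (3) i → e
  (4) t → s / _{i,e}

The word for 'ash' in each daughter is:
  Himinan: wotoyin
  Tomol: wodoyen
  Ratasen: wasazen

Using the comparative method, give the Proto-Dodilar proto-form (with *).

Position 2: Himinan has o, Tomol has o, Ratasen has a. Ratasen preserves a here (none of its changes turn any other segment into a), so the proto-segment is *a.
Position 5: Himinan has y, Tomol has y, Ratasen has z. Himinan preserves y here (none of its changes turn any other segment into y), so the proto-segment is *y.
Position 6: Himinan has i, Tomol has e, Ratasen has e. Tomol preserves e here (none of its changes turn any other segment into e), so the proto-segment is *e.
Continuing position by position gives *watayen; check it forward:
Himinan: *watayen > wotoyen > wotoyin  (by vowel merger, pre-nasal raising)
Tomol: *watayen
  watayen → wotoyen   [vowel merger]
  wotoyen (rule 2 does not apply)
  wotoyen (rule 3 does not apply)
  wotoyen → wodoyen   [intervocalic voicing]
  giving Tomol wodoyen.
Ratasen: *watayen > watazen > wasazen  (by unconditioned shift, unconditioned shift)
No other proto-form is consistent with every reflex, so the reconstruction is *watayen.

*watayen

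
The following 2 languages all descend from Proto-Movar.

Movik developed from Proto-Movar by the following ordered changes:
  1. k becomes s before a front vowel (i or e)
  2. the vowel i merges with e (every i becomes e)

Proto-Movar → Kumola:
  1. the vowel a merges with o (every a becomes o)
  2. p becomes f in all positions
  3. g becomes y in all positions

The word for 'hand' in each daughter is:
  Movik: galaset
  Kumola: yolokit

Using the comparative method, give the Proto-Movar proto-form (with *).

Position 5: Movik has s, Kumola has k. Kumola preserves k here (none of its changes turn any other segment into k), so the proto-segment is *k.
Position 6: Movik has e, Kumola has i. Kumola preserves i here (none of its changes turn any other segment into i), so the proto-segment is *i.
Verify the candidate proto-form against each daughter:
Movik: *galakit > galasit > galaset  (by palatalisation, vowel merger)
Kumola: start from *galakit.
  rule 1 (vowel merger): galakit → golokit
  rule 2: no change — golokit
  rule 3 (unconditioned shift): golokit → yolokit
  ⇒ Kumola yolokit
*galakit is the unique common source.

*galakit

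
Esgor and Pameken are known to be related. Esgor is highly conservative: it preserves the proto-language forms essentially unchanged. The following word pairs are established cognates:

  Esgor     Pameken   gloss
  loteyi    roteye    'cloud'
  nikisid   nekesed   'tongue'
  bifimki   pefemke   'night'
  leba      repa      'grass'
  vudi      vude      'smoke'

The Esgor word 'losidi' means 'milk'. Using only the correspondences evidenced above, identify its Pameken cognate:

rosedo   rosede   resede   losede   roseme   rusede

rosede

loteyi ~ roteye — Esgor l corresponds to Pameken r word-initially before a back vowel.
nikisid ~ nekesed — Esgor i corresponds to Pameken e after a consonant, before a consonant other than r, m, n, p, b, f, v.
loteyi ~ roteye, bifimki ~ pefemke — Esgor i corresponds to Pameken e word-finally.
Applying these to Esgor 'losidi':
  losidi → rosidi   (l→r word-initially before a back vowel)
  rosidi → rosedi   (i→e after a consonant, before a consonant other than r, m, n, p, b, f, v)
  rosedi → rosede   (i→e word-finally)
So the Pameken cognate is 'rosede'.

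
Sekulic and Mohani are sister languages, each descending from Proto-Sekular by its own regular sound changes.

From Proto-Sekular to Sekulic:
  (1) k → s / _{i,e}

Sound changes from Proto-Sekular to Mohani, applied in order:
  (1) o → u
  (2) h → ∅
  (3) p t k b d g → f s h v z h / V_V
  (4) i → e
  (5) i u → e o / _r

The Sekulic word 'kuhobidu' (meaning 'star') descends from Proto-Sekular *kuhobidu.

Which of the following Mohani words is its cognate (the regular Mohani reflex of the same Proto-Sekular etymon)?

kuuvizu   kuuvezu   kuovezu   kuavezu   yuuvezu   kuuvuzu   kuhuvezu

Mohani: start from *kuhobidu.
  rule 1 (vowel merger): kuhobidu → kuhubidu
  rule 2 (h-loss): kuhubidu → kuubidu
  rule 3 (intervocalic lenition): kuubidu → kuuvizu
  rule 4 (vowel merger): kuuvizu → kuuvezu
  rule 5: no change — kuuvezu
  ⇒ Mohani kuuvezu
The other candidates each miss or misapply at least one Mohani change.

kuuvezu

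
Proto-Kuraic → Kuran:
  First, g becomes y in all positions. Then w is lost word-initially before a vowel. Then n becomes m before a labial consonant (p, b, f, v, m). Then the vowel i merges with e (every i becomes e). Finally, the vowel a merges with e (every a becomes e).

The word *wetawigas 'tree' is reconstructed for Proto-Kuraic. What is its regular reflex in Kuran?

eteweyes

Kuran: *wetawigas
  wetawigas → wetawiyas   [unconditioned shift]
  wetawiyas → etawiyas   [glide loss]
  etawiyas (rule 3 does not apply)
  etawiyas → etaweyas   [vowel merger]
  etaweyas → eteweyes   [vowel merger]
  giving Kuran eteweyes.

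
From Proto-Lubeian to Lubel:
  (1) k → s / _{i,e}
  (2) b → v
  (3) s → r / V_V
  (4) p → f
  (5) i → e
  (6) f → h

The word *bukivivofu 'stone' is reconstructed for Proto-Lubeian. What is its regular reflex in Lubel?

vurevevohu

Lubel: *bukivivofu > busivivofu > vusivivofu > vurivivofu > vurevevofu > vurevevohu  (by palatalisation, unconditioned shift, rhotacism, vowel merger, unconditioned shift)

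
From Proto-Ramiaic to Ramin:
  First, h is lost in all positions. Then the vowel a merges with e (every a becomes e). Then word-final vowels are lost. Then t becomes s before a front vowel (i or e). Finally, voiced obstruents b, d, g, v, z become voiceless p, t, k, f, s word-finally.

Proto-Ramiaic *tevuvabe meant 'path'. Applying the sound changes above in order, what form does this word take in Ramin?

Ramin: *tevuvabe > tevuvebe > tevuveb > sevuveb > sevuvep  (by vowel merger, apocope, palatalisation, final devoicing)

sevuvep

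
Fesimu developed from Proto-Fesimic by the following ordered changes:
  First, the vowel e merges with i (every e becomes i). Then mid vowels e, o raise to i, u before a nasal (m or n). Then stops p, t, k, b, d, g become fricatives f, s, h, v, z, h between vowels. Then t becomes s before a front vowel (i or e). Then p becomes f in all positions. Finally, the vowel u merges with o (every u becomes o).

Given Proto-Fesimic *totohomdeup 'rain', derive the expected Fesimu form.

Fesimu: *totohomdeup
  totohomdeup → totohomdiup   [vowel merger]
  totohomdiup → totohumdiup   [pre-nasal raising]
  totohumdiup → tosohumdiup   [intervocalic lenition]
  tosohumdiup (rule 4 does not apply)
  tosohumdiup → tosohumdiuf   [unconditioned shift]
  tosohumdiuf → tosohomdiof   [vowel merger]
  giving Fesimu tosohomdiof.

tosohomdiof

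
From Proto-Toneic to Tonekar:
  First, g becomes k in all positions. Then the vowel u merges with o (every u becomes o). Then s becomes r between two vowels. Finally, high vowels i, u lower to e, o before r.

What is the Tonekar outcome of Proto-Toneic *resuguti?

rerokoti

Tonekar: *resuguti > resukuti > resokoti > rerokoti  (by unconditioned shift, vowel merger, rhotacism)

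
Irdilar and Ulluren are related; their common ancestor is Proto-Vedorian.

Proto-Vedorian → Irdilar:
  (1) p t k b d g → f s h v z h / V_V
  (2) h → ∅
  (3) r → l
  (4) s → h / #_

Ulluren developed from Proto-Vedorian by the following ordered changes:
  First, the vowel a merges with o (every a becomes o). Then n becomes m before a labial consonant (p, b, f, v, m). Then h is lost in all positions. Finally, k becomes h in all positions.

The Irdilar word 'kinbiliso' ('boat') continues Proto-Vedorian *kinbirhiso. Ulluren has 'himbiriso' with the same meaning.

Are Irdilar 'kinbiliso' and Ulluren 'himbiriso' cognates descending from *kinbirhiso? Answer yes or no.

yes

Derive the expected Ulluren reflex of *kinbirhiso:
Ulluren: start from *kinbirhiso.
  rule 1: no change — kinbirhiso
  rule 2 (nasal place assimilation): kinbirhiso → kimbirhiso
  rule 3 (h-loss): kimbirhiso → kimbiriso
  rule 4 (unconditioned shift): kimbiriso → himbiriso
  ⇒ Ulluren himbiriso
Ulluren 'himbiriso' matches the regular reflex exactly, so the pair is cognate.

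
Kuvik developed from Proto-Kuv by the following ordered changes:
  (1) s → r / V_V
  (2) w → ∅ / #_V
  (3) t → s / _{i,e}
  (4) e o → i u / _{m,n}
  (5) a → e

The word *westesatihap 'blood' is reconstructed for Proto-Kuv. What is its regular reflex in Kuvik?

esseresihep

Kuvik: start from *westesatihap.
  rule 1 (rhotacism): westesatihap → westeratihap
  rule 2 (glide loss): westeratihap → esteratihap
  rule 3 (palatalisation): esteratihap → esserasihap
  rule 4: no change — esserasihap
  rule 5 (vowel merger): esserasihap → esseresihep
  ⇒ Kuvik esseresihep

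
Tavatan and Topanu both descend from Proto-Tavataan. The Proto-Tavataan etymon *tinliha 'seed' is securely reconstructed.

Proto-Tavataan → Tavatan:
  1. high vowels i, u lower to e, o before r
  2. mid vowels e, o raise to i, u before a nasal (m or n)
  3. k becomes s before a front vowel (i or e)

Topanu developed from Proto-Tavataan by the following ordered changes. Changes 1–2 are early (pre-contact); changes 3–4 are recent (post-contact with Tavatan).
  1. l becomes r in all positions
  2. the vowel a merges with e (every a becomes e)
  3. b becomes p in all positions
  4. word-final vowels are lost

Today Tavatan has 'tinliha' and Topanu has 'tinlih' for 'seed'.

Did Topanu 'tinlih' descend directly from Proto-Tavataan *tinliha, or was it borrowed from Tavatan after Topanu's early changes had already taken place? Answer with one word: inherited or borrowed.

If inherited, *tinliha would pass through all of Topanu's changes:
Topanu: *tinliha
  tinliha → tinriha   [unconditioned shift]
  tinriha → tinrihe   [vowel merger]
  tinrihe (rule 3 does not apply)
  tinrihe → tinrih   [apocope]
  giving Topanu tinrih.
If borrowed from Tavatan 'tinliha' after the early changes, it would undergo only the recent ones:
  rule 3 (unconditioned shift): no change (tinliha)
  rule 4 (apocope): tinliha → tinlih
  ⇒ as a loan: tinlih
Topanu 'tinlih' matches the loan outcome 'tinlih', not the inherited 'tinrih' — it skipped the early Topanu changes, so it was borrowed from Tavatan.

borrowed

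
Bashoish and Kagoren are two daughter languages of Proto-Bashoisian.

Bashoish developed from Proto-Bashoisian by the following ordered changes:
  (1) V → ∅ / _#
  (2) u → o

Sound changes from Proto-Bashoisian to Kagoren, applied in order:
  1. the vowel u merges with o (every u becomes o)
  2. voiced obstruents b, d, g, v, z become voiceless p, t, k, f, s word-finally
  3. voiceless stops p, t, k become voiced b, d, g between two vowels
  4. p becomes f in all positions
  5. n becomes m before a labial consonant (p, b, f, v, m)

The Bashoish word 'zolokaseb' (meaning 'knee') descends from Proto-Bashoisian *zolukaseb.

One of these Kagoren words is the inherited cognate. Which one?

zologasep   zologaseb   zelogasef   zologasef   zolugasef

zologasef

Kagoren: start from *zolukaseb.
  rule 1 (vowel merger): zolukaseb → zolokaseb
  rule 2 (final devoicing): zolokaseb → zolokasep
  rule 3 (intervocalic voicing): zolokasep → zologasep
  rule 4 (unconditioned shift): zologasep → zologasef
  rule 5: no change — zologasef
  ⇒ Kagoren zologasef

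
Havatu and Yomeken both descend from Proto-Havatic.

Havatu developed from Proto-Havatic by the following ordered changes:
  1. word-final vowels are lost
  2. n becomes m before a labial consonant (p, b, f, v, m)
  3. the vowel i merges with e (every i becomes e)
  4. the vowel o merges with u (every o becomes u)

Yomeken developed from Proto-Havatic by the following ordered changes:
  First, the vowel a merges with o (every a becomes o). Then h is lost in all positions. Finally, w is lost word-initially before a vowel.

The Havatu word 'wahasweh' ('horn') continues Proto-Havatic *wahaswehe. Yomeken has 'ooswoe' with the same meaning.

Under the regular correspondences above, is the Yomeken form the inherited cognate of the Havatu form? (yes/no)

Derive the expected Yomeken reflex of *wahaswehe:
Yomeken: *wahaswehe > wohoswehe > wooswee > ooswee  (by vowel merger, h-loss, glide loss)
The regular Yomeken reflex would be 'ooswee', but the attested form is 'ooswoe'. The correspondence is irregular, so they are not cognates (the Yomeken form has a different source).

no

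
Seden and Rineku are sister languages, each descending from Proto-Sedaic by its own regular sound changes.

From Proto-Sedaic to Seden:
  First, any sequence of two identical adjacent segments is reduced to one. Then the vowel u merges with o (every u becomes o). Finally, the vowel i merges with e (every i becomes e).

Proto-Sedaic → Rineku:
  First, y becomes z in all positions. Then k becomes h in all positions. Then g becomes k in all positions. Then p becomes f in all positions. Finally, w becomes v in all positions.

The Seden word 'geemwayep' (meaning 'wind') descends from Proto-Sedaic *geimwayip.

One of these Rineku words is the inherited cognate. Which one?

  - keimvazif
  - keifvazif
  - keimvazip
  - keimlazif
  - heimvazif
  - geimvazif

Rineku: *geimwayip > geimwazip > keimwazip > keimwazif > keimvazif  (by unconditioned shift, unconditioned shift, unconditioned shift, unconditioned shift)
Among the options, 'keimvazif' alone shows every Rineku change applied in order.

keimvazif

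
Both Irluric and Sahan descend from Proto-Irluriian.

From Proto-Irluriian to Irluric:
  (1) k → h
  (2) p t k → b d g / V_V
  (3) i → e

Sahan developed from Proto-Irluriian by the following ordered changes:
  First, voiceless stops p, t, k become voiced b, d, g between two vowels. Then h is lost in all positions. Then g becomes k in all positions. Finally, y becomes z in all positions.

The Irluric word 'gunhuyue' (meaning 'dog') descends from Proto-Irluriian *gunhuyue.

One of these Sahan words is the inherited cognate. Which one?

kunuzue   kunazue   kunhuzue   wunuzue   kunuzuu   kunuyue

Sahan: *gunhuyue > gunuyue > kunuyue > kunuzue  (by h-loss, unconditioned shift, unconditioned shift)

kunuzue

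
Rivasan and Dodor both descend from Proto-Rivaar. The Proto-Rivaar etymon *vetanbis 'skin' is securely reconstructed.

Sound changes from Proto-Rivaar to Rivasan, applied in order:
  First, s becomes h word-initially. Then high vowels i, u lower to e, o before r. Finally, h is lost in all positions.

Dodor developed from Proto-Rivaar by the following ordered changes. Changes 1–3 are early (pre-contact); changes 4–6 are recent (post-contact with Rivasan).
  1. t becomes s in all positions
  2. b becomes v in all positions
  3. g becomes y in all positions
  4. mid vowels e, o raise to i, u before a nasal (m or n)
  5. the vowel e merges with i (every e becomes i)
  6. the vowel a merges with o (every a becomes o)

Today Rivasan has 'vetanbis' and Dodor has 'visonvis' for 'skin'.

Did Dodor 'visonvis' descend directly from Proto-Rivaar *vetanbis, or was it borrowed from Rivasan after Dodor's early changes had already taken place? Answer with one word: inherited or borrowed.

inherited

If inherited, *vetanbis would pass through all of Dodor's changes:
Dodor: *vetanbis > vesanbis > vesanvis > visanvis > visonvis  (by unconditioned shift, unconditioned shift, vowel merger, vowel merger)
If borrowed from Rivasan 'vetanbis' after the early changes, it would undergo only the recent ones:
  rule 4 (pre-nasal raising): no change (vetanbis)
  rule 5 (vowel merger): vetanbis → vitanbis
  rule 6 (vowel merger): vitanbis → vitonbis
  ⇒ as a loan: vitonbis
Dodor 'visonvis' matches the inherited outcome exactly, so it is an inherited cognate, not a loan.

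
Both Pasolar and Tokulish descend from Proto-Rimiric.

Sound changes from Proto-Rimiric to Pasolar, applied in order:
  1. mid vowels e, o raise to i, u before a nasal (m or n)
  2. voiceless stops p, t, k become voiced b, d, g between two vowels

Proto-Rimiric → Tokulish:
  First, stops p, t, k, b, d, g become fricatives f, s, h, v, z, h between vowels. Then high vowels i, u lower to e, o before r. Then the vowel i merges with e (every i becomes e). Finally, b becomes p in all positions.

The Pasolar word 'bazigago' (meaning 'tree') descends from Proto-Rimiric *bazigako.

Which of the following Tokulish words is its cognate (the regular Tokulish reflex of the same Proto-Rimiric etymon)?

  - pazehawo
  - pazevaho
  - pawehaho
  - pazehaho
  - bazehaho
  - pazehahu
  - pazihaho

Tokulish: *bazigako > bazihaho > bazehaho > pazehaho  (by intervocalic lenition, vowel merger, unconditioned shift)
Among the options, 'pazehaho' alone shows every Tokulish change applied in order.

pazehaho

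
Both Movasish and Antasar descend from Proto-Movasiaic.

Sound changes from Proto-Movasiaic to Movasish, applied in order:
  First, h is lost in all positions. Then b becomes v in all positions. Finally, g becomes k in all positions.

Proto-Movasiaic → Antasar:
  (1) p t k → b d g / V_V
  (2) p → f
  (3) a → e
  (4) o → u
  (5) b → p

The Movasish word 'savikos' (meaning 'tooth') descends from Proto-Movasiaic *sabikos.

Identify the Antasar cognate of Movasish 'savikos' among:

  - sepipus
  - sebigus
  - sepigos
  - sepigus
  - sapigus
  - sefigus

Antasar: *sabikos > sabigos > sebigos > sebigus > sepigus  (by intervocalic voicing, vowel merger, vowel merger, unconditioned shift)
Only 'sepigus' matches the regular Antasar development of *sabikos.

sepigus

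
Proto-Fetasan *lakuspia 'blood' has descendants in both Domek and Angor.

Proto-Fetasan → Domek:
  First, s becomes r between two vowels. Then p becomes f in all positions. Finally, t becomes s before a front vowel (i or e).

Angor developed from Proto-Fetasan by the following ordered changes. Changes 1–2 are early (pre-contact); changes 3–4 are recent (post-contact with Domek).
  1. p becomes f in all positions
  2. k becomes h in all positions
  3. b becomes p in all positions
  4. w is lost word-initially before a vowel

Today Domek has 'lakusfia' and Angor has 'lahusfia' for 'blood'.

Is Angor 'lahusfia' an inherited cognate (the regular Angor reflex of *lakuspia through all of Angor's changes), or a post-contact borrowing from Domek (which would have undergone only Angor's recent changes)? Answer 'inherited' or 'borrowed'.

inherited

If inherited, *lakuspia would pass through all of Angor's changes:
Angor: start from *lakuspia.
  rule 1 (unconditioned shift): lakuspia → lakusfia
  rule 2 (unconditioned shift): lakusfia → lahusfia
  rule 3: no change — lahusfia
  rule 4: no change — lahusfia
  ⇒ Angor lahusfia
If borrowed from Domek 'lakusfia' after the early changes, it would undergo only the recent ones:
  rule 3 (unconditioned shift): no change (lakusfia)
  rule 4 (glide loss): no change (lakusfia)
  ⇒ as a loan: lakusfia
Angor 'lahusfia' matches the inherited outcome exactly, so it is an inherited cognate, not a loan.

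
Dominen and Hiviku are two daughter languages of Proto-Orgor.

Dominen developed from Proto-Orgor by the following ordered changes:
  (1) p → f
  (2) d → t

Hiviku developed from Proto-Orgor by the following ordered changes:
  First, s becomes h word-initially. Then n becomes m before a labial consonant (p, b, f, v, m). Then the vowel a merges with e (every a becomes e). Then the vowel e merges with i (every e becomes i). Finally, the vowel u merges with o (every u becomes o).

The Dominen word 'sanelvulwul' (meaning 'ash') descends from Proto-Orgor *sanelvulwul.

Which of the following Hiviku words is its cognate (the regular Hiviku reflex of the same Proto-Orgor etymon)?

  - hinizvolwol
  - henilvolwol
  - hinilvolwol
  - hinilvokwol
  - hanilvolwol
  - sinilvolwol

Hiviku: *sanelvulwul
  sanelvulwul → hanelvulwul   [debuccalisation]
  hanelvulwul (rule 2 does not apply)
  hanelvulwul → henelvulwul   [vowel merger]
  henelvulwul → hinilvulwul   [vowel merger]
  hinilvulwul → hinilvolwol   [vowel merger]
  giving Hiviku hinilvolwol.
Among the options, 'hinilvolwol' alone shows every Hiviku change applied in order.

hinilvolwol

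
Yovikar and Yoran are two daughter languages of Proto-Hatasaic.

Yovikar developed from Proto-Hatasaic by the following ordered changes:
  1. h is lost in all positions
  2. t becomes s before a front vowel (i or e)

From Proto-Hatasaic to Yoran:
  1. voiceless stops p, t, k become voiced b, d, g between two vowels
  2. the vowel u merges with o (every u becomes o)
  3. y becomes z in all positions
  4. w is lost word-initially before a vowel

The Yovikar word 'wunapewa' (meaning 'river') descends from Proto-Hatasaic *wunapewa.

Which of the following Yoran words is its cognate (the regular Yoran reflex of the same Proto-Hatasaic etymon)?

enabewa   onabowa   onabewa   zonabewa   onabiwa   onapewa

onabewa

Yoran: *wunapewa
  wunapewa → wunabewa   [intervocalic voicing]
  wunabewa → wonabewa   [vowel merger]
  wonabewa (rule 3 does not apply)
  wonabewa → onabewa   [glide loss]
  giving Yoran onabewa.
Among the options, 'onabewa' alone shows every Yoran change applied in order.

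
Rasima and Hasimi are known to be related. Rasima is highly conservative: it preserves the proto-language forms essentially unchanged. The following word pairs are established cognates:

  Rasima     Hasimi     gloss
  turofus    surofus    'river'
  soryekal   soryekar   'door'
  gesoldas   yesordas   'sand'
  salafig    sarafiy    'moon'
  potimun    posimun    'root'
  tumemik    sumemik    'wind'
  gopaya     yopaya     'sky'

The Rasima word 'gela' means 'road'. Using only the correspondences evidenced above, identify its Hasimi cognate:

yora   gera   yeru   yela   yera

yera

gesoldas ~ yesordas — Rasima g corresponds to Hasimi y word-initially before a front vowel.
salafig ~ sarafiy — Rasima l corresponds to Hasimi r between vowels (before a back vowel).
Applying these to Rasima 'gela':
  gela → yela   (g→y word-initially before a front vowel)
  yela → yera   (l→r between vowels (before a back vowel))
So the Hasimi cognate is 'yera'.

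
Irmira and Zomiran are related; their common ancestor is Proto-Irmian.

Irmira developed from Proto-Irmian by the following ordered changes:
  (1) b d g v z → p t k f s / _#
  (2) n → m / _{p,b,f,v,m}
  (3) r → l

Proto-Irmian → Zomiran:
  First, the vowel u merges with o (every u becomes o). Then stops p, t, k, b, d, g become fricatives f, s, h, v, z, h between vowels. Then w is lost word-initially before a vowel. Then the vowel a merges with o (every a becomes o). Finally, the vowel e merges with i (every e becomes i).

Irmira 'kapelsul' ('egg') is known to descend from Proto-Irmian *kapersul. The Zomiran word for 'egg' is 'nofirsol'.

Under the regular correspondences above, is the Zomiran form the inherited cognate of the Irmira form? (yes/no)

no

Derive the expected Zomiran reflex of *kapersul:
Zomiran: start from *kapersul.
  rule 1 (vowel merger): kapersul → kapersol
  rule 2 (intervocalic lenition): kapersol → kafersol
  rule 3: no change — kafersol
  rule 4 (vowel merger): kafersol → kofersol
  rule 5 (vowel merger): kofersol → kofirsol
  ⇒ Zomiran kofirsol
The regular Zomiran reflex would be 'kofirsol', but the attested form is 'nofirsol'. The correspondence is irregular, so they are not cognates (the Zomiran form has a different source).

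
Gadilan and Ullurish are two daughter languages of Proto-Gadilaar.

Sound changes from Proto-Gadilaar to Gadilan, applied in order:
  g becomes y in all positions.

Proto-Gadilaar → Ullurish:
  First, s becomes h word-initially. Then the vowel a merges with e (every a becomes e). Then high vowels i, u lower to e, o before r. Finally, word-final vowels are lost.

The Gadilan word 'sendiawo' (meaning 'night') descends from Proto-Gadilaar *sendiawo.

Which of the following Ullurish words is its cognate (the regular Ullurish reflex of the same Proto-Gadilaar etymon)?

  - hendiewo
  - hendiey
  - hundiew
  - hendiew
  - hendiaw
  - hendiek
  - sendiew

Ullurish: *sendiawo
  sendiawo → hendiawo   [debuccalisation]
  hendiawo → hendiewo   [vowel merger]
  hendiewo (rule 3 does not apply)
  hendiewo → hendiew   [apocope]
  giving Ullurish hendiew.
The other candidates each miss or misapply at least one Ullurish change.

hendiew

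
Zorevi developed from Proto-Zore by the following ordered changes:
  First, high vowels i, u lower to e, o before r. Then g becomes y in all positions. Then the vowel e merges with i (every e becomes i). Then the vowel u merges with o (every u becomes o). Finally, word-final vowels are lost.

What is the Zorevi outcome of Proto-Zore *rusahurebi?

rosahorib

Zorevi: *rusahurebi
  rusahurebi → rusahorebi   [pre-rhotic lowering]
  rusahorebi (rule 2 does not apply)
  rusahorebi → rusahoribi   [vowel merger]
  rusahoribi → rosahoribi   [vowel merger]
  rosahoribi → rosahorib   [apocope]
  giving Zorevi rosahorib.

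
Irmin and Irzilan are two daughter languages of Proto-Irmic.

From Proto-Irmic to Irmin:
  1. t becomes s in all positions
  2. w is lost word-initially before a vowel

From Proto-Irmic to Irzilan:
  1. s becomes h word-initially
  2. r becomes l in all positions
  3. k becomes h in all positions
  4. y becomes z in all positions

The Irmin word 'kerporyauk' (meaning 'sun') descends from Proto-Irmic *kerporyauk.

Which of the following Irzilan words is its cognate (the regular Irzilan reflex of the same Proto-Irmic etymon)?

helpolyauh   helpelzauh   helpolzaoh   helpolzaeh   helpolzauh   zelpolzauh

helpolzauh

Irzilan: *kerporyauk
  kerporyauk (rule 1 does not apply)
  kerporyauk → kelpolyauk   [unconditioned shift]
  kelpolyauk → helpolyauh   [unconditioned shift]
  helpolyauh → helpolzauh   [unconditioned shift]
  giving Irzilan helpolzauh.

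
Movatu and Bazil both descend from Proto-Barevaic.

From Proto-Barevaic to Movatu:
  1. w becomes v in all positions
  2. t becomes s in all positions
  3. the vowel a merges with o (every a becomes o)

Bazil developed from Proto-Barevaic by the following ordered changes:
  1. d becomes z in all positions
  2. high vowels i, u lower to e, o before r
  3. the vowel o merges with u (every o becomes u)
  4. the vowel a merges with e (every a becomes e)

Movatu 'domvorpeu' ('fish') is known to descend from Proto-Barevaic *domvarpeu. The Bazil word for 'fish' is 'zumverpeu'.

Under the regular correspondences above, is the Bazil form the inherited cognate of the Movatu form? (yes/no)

Derive the expected Bazil reflex of *domvarpeu:
Bazil: *domvarpeu
  domvarpeu → zomvarpeu   [unconditioned shift]
  zomvarpeu (rule 2 does not apply)
  zomvarpeu → zumvarpeu   [vowel merger]
  zumvarpeu → zumverpeu   [vowel merger]
  giving Bazil zumverpeu.
Bazil 'zumverpeu' matches the regular reflex exactly, so the pair is cognate.

yes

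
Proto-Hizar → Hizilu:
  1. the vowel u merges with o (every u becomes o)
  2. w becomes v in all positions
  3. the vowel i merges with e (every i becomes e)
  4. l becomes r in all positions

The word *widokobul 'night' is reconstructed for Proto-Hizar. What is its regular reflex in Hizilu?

vedokobor

Hizilu: *widokobul > widokobol > vidokobol > vedokobol > vedokobor  (by vowel merger, unconditioned shift, vowel merger, unconditioned shift)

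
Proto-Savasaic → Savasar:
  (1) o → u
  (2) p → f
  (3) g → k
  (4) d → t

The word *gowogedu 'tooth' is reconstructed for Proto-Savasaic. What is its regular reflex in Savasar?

Savasar: *gowogedu > guwugedu > kuwukedu > kuwuketu  (by vowel merger, unconditioned shift, unconditioned shift)

kuwuketu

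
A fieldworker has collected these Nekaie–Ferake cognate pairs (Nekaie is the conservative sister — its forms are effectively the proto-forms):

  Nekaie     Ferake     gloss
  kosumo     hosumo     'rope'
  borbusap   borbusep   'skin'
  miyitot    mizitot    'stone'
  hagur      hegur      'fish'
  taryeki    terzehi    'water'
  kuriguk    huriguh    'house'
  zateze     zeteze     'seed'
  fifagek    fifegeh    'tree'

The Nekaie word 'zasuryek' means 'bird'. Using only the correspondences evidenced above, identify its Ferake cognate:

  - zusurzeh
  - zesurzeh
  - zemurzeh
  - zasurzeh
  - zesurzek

zesurzeh

hagur ~ hegur, zateze ~ zeteze — Nekaie a corresponds to Ferake e after a consonant, before a consonant other than r, m, n, p, b, f, v.
taryeki ~ terzehi — Nekaie y corresponds to Ferake z after a consonant, before a front vowel.
kuriguk ~ huriguh, fifagek ~ fifegeh — Nekaie k corresponds to Ferake h word-finally.
Applying these to Nekaie 'zasuryek':
  zasuryek → zesuryek   (a→e after a consonant, before a consonant other than r, m, n, p, b, f, v)
  zesuryek → zesurzek   (y→z after a consonant, before a front vowel)
  zesurzek → zesurzeh   (k→h word-finally)
So the Ferake cognate is 'zesurzeh'.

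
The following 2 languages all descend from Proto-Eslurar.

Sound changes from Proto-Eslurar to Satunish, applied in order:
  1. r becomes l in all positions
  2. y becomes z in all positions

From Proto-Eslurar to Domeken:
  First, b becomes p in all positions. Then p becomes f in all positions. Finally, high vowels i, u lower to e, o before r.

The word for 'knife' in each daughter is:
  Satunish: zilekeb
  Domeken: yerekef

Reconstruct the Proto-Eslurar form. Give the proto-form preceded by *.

Position 3: Satunish has l, Domeken has r. Domeken preserves r here (none of its changes turn any other segment into r), so the proto-segment is *r.
Position 2: Satunish has i, Domeken has e. Satunish preserves i here (none of its changes turn any other segment into i), so the proto-segment is *i.
Continuing position by position gives *yirekeb; check it forward:
Satunish: *yirekeb > yilekeb > zilekeb  (by unconditioned shift, unconditioned shift)
Domeken: *yirekeb > yirekep > yirekef > yerekef  (by unconditioned shift, unconditioned shift, pre-rhotic lowering)
Only *yirekeb yields all of Satunish zilekeb, Domeken yerekef.

*yirekeb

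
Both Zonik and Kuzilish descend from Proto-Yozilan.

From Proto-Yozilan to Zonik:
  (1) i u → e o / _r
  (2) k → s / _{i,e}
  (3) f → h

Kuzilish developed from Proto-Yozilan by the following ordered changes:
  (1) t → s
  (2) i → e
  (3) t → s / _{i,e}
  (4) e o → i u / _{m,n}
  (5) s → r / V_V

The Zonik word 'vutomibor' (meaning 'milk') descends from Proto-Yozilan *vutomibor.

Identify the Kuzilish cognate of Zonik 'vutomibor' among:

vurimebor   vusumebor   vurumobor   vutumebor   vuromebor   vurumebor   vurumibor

vurumebor

Kuzilish: *vutomibor
  vutomibor → vusomibor   [unconditioned shift]
  vusomibor → vusomebor   [vowel merger]
  vusomebor (rule 3 does not apply)
  vusomebor → vusumebor   [pre-nasal raising]
  vusumebor → vurumebor   [rhotacism]
  giving Kuzilish vurumebor.
Only 'vurumebor' matches the regular Kuzilish development of *vutomibor.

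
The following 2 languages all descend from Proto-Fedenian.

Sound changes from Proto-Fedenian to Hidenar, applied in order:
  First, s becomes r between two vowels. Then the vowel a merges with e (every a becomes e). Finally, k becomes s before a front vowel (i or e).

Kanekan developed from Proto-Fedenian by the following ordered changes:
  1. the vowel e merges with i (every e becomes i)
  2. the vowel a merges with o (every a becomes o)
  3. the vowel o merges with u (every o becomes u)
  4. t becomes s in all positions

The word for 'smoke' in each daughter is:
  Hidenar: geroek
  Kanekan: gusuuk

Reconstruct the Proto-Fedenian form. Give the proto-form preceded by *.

*gasoak

Position 4: Hidenar has o, Kanekan has u. Hidenar preserves o here (none of its changes turn any other segment into o), so the proto-segment is *o.
Position 5: Hidenar has e, Kanekan has u. Taking the neighbouring segments as reconstructed: Hidenar e could go back to *a or *e; Kanekan u could go back to *a or *o or *u — the one source consistent with every daughter is *a.
Position 2: Hidenar has e, Kanekan has u. Taking the neighbouring segments as reconstructed: Hidenar e could go back to *a or *e; Kanekan u could go back to *a or *o or *u — the one source consistent with every daughter is *a.
Continuing position by position gives *gasoak; check it forward:
Hidenar: *gasoak
  gasoak → garoak   [rhotacism]
  garoak → geroek   [vowel merger]
  geroek (rule 3 does not apply)
  giving Hidenar geroek.
Kanekan: start from *gasoak.
  rule 1: no change — gasoak
  rule 2 (vowel merger): gasoak → gosook
  rule 3 (vowel merger): gosook → gusuuk
  rule 4: no change — gusuuk
  ⇒ Kanekan gusuuk
*gasoak is the unique common source.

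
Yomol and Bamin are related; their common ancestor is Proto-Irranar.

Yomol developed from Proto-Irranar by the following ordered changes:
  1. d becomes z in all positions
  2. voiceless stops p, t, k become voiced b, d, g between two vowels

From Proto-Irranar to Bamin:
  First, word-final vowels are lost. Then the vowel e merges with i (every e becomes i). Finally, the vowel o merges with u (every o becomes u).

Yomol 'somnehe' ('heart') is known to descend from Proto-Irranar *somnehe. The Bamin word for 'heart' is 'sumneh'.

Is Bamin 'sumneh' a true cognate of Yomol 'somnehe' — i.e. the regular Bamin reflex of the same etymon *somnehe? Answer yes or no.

no

Derive the expected Bamin reflex of *somnehe:
Bamin: *somnehe
  somnehe → somneh   [apocope]
  somneh → somnih   [vowel merger]
  somnih → sumnih   [vowel merger]
  giving Bamin sumnih.
The regular Bamin reflex would be 'sumnih', but the attested form is 'sumneh'. The correspondence is irregular, so they are not cognates (the Bamin form has a different source).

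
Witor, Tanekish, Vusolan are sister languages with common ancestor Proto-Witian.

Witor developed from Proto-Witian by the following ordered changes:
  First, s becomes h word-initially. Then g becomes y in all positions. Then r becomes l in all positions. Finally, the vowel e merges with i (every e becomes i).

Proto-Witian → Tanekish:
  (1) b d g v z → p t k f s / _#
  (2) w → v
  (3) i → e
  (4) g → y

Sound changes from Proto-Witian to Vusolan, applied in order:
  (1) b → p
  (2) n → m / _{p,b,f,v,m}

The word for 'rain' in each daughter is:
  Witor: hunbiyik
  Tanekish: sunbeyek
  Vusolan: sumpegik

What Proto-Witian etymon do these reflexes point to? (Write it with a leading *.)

Position 3: Witor has n, Tanekish has n, Vusolan has m. Witor preserves n here (none of its changes turn any other segment into n), so the proto-segment is *n.
Position 1: Witor has h, Tanekish has s, Vusolan has s. Vusolan preserves s here (none of its changes turn any other segment into s), so the proto-segment is *s.
Position 5: Witor has i, Tanekish has e, Vusolan has e. Vusolan preserves e here (none of its changes turn any other segment into e), so the proto-segment is *e.
Continuing position by position gives *sunbegik; check it forward:
Witor: *sunbegik
  sunbegik → hunbegik   [debuccalisation]
  hunbegik → hunbeyik   [unconditioned shift]
  hunbeyik (rule 3 does not apply)
  hunbeyik → hunbiyik   [vowel merger]
  giving Witor hunbiyik.
Tanekish: *sunbegik > sunbegek > sunbeyek  (by vowel merger, unconditioned shift)
Vusolan: *sunbegik
  sunbegik → sunpegik   [unconditioned shift]
  sunpegik → sumpegik   [nasal place assimilation]
  giving Vusolan sumpegik.
No other proto-form is consistent with every reflex, so the reconstruction is *sunbegik.

*sunbegik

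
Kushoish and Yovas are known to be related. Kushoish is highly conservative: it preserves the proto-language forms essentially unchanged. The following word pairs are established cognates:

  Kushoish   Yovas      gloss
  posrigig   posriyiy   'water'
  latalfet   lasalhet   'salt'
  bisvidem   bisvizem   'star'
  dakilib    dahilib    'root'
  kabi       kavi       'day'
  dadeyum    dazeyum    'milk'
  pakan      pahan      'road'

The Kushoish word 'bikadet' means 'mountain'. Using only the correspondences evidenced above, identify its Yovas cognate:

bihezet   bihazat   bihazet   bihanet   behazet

pakan ~ pahan — Kushoish k corresponds to Yovas h between vowels (before a back vowel).
bisvidem ~ bisvizem, dadeyum ~ dazeyum — Kushoish d corresponds to Yovas z between vowels (before a front vowel).
Applying these to Kushoish 'bikadet':
  bikadet → bihadet   (k→h between vowels (before a back vowel))
  bihadet → bihazet   (d→z between vowels (before a front vowel))
So the Yovas cognate is 'bihazet'.

bihazet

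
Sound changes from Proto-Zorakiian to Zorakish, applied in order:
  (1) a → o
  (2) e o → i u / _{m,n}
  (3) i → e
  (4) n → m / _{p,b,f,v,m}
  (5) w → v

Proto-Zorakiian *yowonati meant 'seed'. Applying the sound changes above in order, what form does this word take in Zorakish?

Zorakish: *yowonati
  yowonati → yowonoti   [vowel merger]
  yowonoti → yowunoti   [pre-nasal raising]
  yowunoti → yowunote   [vowel merger]
  yowunote (rule 4 does not apply)
  yowunote → yovunote   [unconditioned shift]
  giving Zorakish yovunote.

yovunote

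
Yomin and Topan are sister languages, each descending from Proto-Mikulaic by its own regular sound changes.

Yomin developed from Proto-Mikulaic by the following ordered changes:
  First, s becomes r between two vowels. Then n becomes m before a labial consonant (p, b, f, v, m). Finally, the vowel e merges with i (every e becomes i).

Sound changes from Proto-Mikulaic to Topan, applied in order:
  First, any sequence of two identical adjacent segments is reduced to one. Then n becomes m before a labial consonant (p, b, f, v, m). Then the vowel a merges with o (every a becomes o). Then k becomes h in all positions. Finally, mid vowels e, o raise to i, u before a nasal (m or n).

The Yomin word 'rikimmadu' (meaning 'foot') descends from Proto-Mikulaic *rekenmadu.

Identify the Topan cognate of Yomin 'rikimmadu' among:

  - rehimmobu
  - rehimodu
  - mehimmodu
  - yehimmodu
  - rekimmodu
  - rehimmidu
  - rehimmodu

rehimmodu

Topan: start from *rekenmadu.
  rule 1: no change — rekenmadu
  rule 2 (nasal place assimilation): rekenmadu → rekemmadu
  rule 3 (vowel merger): rekemmadu → rekemmodu
  rule 4 (unconditioned shift): rekemmodu → rehemmodu
  rule 5 (pre-nasal raising): rehemmodu → rehimmodu
  ⇒ Topan rehimmodu
Among the options, 'rehimmodu' alone shows every Topan change applied in order.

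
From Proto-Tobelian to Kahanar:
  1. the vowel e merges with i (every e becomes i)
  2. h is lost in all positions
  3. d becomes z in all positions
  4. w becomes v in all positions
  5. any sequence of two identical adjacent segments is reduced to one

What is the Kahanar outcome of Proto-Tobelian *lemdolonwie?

Kahanar: start from *lemdolonwie.
  rule 1 (vowel merger): lemdolonwie → limdolonwii
  rule 2: no change — limdolonwii
  rule 3 (unconditioned shift): limdolonwii → limzolonwii
  rule 4 (unconditioned shift): limzolonwii → limzolonvii
  rule 5 (degemination): limzolonvii → limzolonvi
  ⇒ Kahanar limzolonvi

limzolonvi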